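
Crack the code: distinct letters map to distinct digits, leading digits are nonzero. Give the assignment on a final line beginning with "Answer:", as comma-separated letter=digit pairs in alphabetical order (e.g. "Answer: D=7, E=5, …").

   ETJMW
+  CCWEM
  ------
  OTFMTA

Step 1. [col 1: W + M ≡ A (mod 10)] no forcing yet in column 1 (carry-in 0); A=0 is free and consistent — try it ⇒ A=0.
Step 2. [O] O is the leading digit of a 6-digit sum of two 5-digit numbers; the final carry is exactly 1, so O=1.
Step 3. [col 1: W + M ≡ A (mod 10)] column 1 (W + M ≡ A (mod 10), carry-in 0) doesn't pin W yet; pick W=6 and continue, so W=6.
Step 4. [col 1: W + M ≡ A (mod 10)] column 1: given W=6, A=0, carry-in 0, and digits 0,1,6 already taken and all letters distinct, W+M≡A (mod 10) forces M=4 ⇒ M=4.
Step 5. [col 2: M + E ≡ T (mod 10)] E=8 is one option consistent with column 2 (M + E ≡ T (mod 10), carry-in 1) — take it, so E=8.
Step 6. [col 2: M + E ≡ T (mod 10)] column 2 reads M+E+carry(1)=T with M=4, E=8; with digits 0,1,4,6,8 already taken and all letters distinct, the only value for T is 3 ⇒ T=3.
Step 7. [col 3: J + W ≡ M (mod 10)] column 3 reads J+W+carry(1)=M with W=6, M=4; with digits 0,1,3,4,6,8 already taken and all letters distinct, the only value for J is 7, so J=7.
Step 8. [col 4: T + C ≡ F (mod 10)] column 4: given T=3, carry-in 1, and digits 0,1,3,4,6,7,8 already taken and all letters distinct, T+C≡F (mod 10) forces F=9 ⇒ F=9.
Step 9. [col 4: T + C ≡ F (mod 10)] column 4 reads T+C+carry(1)=F with T=3, F=9; with digits 0,1,3,4,6,7,8,9 already taken and all letters distinct, the only value for C is 5. So C=5.

Answer: A=0, C=5, E=8, F=9, J=7, M=4, O=1, T=3, W=6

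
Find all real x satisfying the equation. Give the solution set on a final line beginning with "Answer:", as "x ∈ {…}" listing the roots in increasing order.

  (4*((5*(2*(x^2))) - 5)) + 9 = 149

Step 1. [(4*((5*(2*(x^2))) - 5)) + 9 = 149] +9 is outermost — subtract 9 both sides. So sub: 4*((5*(2*(x^2))) - 5) = 140.
Step 2. [4*((5*(2*(x^2))) - 5) = 140] 4 out front; divide by 4, so div: (5*(2*(x^2))) - 5 = 35.
Step 3. [(5*(2*(x^2))) - 5 = 35] 5 | LHS and 5 | 35: pull 5 out, so factor: (2*(x^2)) - 1 = 7.
Step 4. [(2*(x^2)) - 1 = 7] add 1: x sits inside (… - 1) ⇒ sub: 2*(x^2) = 8.
Step 5. [2*(x^2) = 8] LHS = 2·(…); ÷2 both sides, so div: x^2 = 4.
Step 6. [x^2 = 4] √ both sides: 4 ≥ 0 gives two branches. So sqrt: x = 2 or -2.

Answer: x ∈ {-2, 2}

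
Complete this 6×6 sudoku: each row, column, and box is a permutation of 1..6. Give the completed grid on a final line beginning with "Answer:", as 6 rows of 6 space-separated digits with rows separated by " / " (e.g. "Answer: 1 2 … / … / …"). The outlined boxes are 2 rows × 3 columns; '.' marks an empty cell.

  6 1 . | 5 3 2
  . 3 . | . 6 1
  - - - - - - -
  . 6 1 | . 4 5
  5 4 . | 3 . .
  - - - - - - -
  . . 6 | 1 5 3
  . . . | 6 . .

Step 1. [r5c2∈{2}] r5c2's peers cover all but 2 ⇒ r5c2=2.
Step 2. [r1c3∈{4}] r1c3's peers cover all but 4, so r1c3=4.
Step 3. [r4c3∈{2}] r4c3 has the single candidate 2 ⇒ r4c3=2.
Step 4. [r6c3∈{3,5}] in col 3, 3 fits only at r6c3. So r6c3=3.
Step 5. [r6c1∈{1,4}] r6c1 is the only open cell in row 6 admitting 1. So r6c1=1.
Step 6. [r3c4∈{2}] r3c4 has the single candidate 2 ⇒ r3c4=2.
Step 7. [r2c1∈{2}] nothing but 2 survives at r2c1, so r2c1=2.
Step 8. [r2c4∈{4}] r2c4 is down to just 4. So r2c4=4.
Step 9. [r5c1∈{4}] nothing but 4 survives at r5c1 ⇒ r5c1=4.
Step 10. [r6c6∈{4}] r6c6 has the single candidate 4, so r6c6=4.
Step 11. [r2c3∈{5}] r2c3's peers cover all but 5 ⇒ r2c3=5.
Step 12. [r4c6∈{6}] r4c6 is down to just 6 ⇒ r4c6=6.
Step 13. [r3c1∈{3}] r3c1 has the single candidate 3, so r3c1=3.
Step 14. [r6c2∈{5}] r6c2 has the single candidate 5. So r6c2=5.
Step 15. [r4c5∈{1}] r4c5's peers cover all but 1. So r4c5=1.
Step 16. [r6c5∈{2}] r6c5 has the single candidate 2, so r6c5=2.

Answer: 6 1 4 5 3 2 / 2 3 5 4 6 1 / 3 6 1 2 4 5 / 5 4 2 3 1 6 / 4 2 6 1 5 3 / 1 5 3 6 2 4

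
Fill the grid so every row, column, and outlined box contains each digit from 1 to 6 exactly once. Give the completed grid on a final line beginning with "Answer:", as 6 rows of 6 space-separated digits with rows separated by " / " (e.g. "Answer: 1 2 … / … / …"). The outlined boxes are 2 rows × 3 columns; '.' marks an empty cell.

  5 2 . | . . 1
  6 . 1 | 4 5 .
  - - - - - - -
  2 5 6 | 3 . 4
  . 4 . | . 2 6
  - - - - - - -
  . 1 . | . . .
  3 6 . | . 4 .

Step 1. [r6c4∈{1,2,5}] 1 has one home in row 6: r6c4, so r6c4=1.
Step 2. [r5c4∈{2,5,6}] r5c4 is the only open cell in col 4 admitting 2, so r5c4=2.
Step 3. [r5c5∈{3,6}] r5c5 is the only open cell in row 5 admitting 6 ⇒ r5c5=6.
Step 4. [r2c2∈{3}] r2c2 has the single candidate 3, so r2c2=3.
Step 5. [r6c6∈{5}] r6c6 is down to just 5 ⇒ r6c6=5.
Step 6. [r5c3∈{4,5}] in row 5, 5 fits only at r5c3 ⇒ r5c3=5.
Step 7. [r1c3∈{4}] r1c3's peers cover all but 4 ⇒ r1c3=4.
Step 8. [r1c4∈{6}] only 6 remains possible at r1c4 ⇒ r1c4=6.
Step 9. [r4c4∈{5}] only 5 remains possible at r4c4. So r4c4=5.
Step 10. [r4c3∈{3}] nothing but 3 survives at r4c3 ⇒ r4c3=3.
Step 11. [r4c1∈{1}] r4c1 has the single candidate 1, so r4c1=1.
Step 12. [r2c6∈{2}] r2c6 has the single candidate 2, so r2c6=2.
Step 13. [r3c5∈{1}] r3c5's peers cover all but 1 ⇒ r3c5=1.
Step 14. [r6c3∈{2}] only 2 remains possible at r6c3. So r6c3=2.
Step 15. [r1c5∈{3}] r1c5's peers cover all but 3 ⇒ r1c5=3.
Step 16. [r5c6∈{3}] r5c6's peers cover all but 3, so r5c6=3.
Step 17. [r5c1∈{4}] r5c1 is down to just 4 ⇒ r5c1=4.

Answer: 5 2 4 6 3 1 / 6 3 1 4 5 2 / 2 5 6 3 1 4 / 1 4 3 5 2 6 / 4 1 5 2 6 3 / 3 6 2 1 4 5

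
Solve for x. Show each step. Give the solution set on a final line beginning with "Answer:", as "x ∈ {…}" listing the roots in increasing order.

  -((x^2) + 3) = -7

Step 1. [-((x^2) + 3) = -7] LHS negated; negate both sides. So neg: (x^2) + 3 = 7.
Step 2. [(x^2) + 3 = 7] +3 is outermost — subtract 3 both sides. So sub: x^2 = 4.
Step 3. [x^2 = 4] √ both sides: 4 ≥ 0 gives two branches. So sqrt: x = 2 or -2.

Answer: x ∈ {-2, 2}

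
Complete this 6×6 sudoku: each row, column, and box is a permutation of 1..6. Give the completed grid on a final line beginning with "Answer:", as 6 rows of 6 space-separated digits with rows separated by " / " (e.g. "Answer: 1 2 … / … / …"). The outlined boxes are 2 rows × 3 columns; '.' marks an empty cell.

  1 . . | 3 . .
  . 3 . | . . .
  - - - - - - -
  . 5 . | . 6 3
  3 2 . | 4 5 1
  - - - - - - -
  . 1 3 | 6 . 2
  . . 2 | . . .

Step 1. [r2c1∈{2,4,5,6}] in col 1, 2 fits only at r2c1 ⇒ r2c1=2.
Step 2. [r5c5∈{4}] only 4 remains possible at r5c5, so r5c5=4.
Step 3. [r6c6∈{5}] nothing but 5 survives at r6c6 ⇒ r6c6=5.
Step 4. [r1c3∈{4,5,6}] r1c3 is the only open cell in row 1 admitting 5. So r1c3=5.
Step 5. [r2c5∈{1}] r2c5 is down to just 1 ⇒ r2c5=1.
Step 6. [r3c1∈{4}] nothing but 4 survives at r3c1, so r3c1=4.
Step 7. [r2c3∈{4,6}] 4 has one home in col 3: r2c3, so r2c3=4.
Step 8. [r1c2∈{6}] nothing but 6 survives at r1c2 ⇒ r1c2=6.
Step 9. [r4c3∈{6}] r4c3's peers cover all but 6, so r4c3=6.
Step 10. [r3c3∈{1}] nothing but 1 survives at r3c3. So r3c3=1.
Step 11. [r5c1∈{5}] nothing but 5 survives at r5c1. So r5c1=5.
Step 12. [r1c6∈{4}] r1c6 is down to just 4. So r1c6=4.
Step 13. [r1c5∈{2}] nothing but 2 survives at r1c5, so r1c5=2.
Step 14. [r6c2∈{4}] r6c2 is down to just 4 ⇒ r6c2=4.
Step 15. [r6c1∈{6}] r6c1 is down to just 6, so r6c1=6.
Step 16. [r2c6∈{6}] r2c6 has the single candidate 6 ⇒ r2c6=6.
Step 17. [r3c4∈{2}] nothing but 2 survives at r3c4. So r3c4=2.
Step 18. [r6c4∈{1}] r6c4's peers cover all but 1. So r6c4=1.
Step 19. [r6c5∈{3}] only 3 remains possible at r6c5. So r6c5=3.
Step 20. [r2c4∈{5}] r2c4 is down to just 5, so r2c4=5.

Answer: 1 6 5 3 2 4 / 2 3 4 5 1 6 / 4 5 1 2 6 3 / 3 2 6 4 5 1 / 5 1 3 6 4 2 / 6 4 2 1 3 5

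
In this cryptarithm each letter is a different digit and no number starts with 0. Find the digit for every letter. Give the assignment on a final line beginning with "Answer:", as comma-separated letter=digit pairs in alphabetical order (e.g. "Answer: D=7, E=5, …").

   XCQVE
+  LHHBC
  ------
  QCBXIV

Step 1. [col 1: E + C ≡ V (mod 10)] V=2 is one option consistent with column 1 (E + C ≡ V (mod 10), carry-in 0) — take it. So V=2.
Step 2. [Q] Q is the leading digit of a 6-digit sum of two 5-digit numbers; the final carry is exactly 1 ⇒ Q=1.
Step 3. [col 1: E + C ≡ V (mod 10)] column 1 (E + C ≡ V (mod 10), carry-in 0) doesn't pin E yet; pick E=8 and continue, so E=8.
Step 4. [col 1: E + C ≡ V (mod 10)] in column 1 we have E+C≡V with carry-in 0; given E=8, V=2 and digits 1,2,8 already taken and all letters distinct, that pins C to 4 ⇒ C=4.
Step 5. [col 2: V + B ≡ I (mod 10)] column 2 (V + B ≡ I (mod 10), carry-in 1) doesn't pin I yet; pick I=0 and continue ⇒ I=0.
Step 6. [col 2: V + B ≡ I (mod 10)] in column 2 we have V+B≡I with carry-in 1; given V=2, I=0 and digits 0,1,2,4,8 already taken and all letters distinct, that pins B to 7, so B=7.
Step 7. [col 3: Q + H ≡ X (mod 10)] in column 3 we have Q+H≡X with carry-in 1; given Q=1 and digits 0,1,2,4,7,8 already taken and all letters distinct, that pins H to 3 ⇒ H=3.
Step 8. [col 3: Q + H ≡ X (mod 10)] column 3: given Q=1, H=3, carry-in 1, and digits 0,1,2,3,4,7,8 already taken and all letters distinct, Q+H≡X (mod 10) forces X=5, so X=5.
Step 9. [col 5: X + L ≡ C (mod 10)] from column 5 (X=5, C=4, carry-in 0, digits 0,1,2,3,4,5,7,8 already taken and all letters distinct): L must equal 9. So L=9.

Answer: B=7, C=4, E=8, H=3, I=0, L=9, Q=1, V=2, X=5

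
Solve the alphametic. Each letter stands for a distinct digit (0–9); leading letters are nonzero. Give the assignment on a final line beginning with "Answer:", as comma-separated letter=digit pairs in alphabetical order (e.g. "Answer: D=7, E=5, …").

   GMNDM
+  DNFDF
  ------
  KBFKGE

Step 1. [K] adding two 5-digit numbers gives at most 5+1 digits, and here it does — K is that final carry and must be 1 ⇒ K=1.
Step 2. [col 1: M + F ≡ E (mod 10)] F=9 is one option consistent with column 1 (M + F ≡ E (mod 10), carry-in 0) — take it. So F=9.
Step 3. [col 1: M + F ≡ E (mod 10)] several values work for E in column 1 (M + F ≡ E (mod 10), carry-in 0); try E=5 ⇒ E=5.
Step 4. [col 1: M + F ≡ E (mod 10)] column 1 reads M+F+carry(0)=E with F=9, E=5; with digits 1,5,9 already taken and all letters distinct, the only value for M is 6, so M=6.
Step 5. [col 2: D + D ≡ G (mod 10)] column 2: given nothing yet, carry-in 1, and digits 1,5,6,9 already taken and all letters distinct, D+D≡G (mod 10) forces G=7, so G=7.
Step 6. [col 2: D + D ≡ G (mod 10)] D=3 is one option consistent with column 2 (D + D ≡ G (mod 10), carry-in 1) — take it, so D=3.
Step 7. [col 3: N + F ≡ K (mod 10)] column 3 reads N+F+carry(0)=K with F=9, K=1; with digits 1,3,5,6,7,9 already taken and all letters distinct, the only value for N is 2, so N=2.
Step 8. [col 5: G + D ≡ B (mod 10)] column 5 reads G+D+carry(0)=B with G=7, D=3; with digits 1,2,3,5,6,7,9 already taken and all letters distinct, the only value for B is 0 ⇒ B=0.

Answer: B=0, D=3, E=5, F=9, G=7, K=1, M=6, N=2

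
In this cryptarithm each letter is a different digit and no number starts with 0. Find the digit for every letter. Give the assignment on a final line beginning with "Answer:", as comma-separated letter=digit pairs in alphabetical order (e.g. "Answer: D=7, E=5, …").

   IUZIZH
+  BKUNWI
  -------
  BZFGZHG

Step 1. [B] adding two 6-digit numbers gives at most 6+1 digits, and here it does — B is that final carry and must be 1 ⇒ B=1.
Step 2. [col 1: H + I ≡ G (mod 10)] no forcing yet in column 1 (carry-in 0); H=7 is free and consistent — try it, so H=7.
Step 3. [col 1: H + I ≡ G (mod 10)] no forcing yet in column 1 (carry-in 0); G=5 is free and consistent — try it ⇒ G=5.
Step 4. [col 1: H + I ≡ G (mod 10)] in column 1 we have H+I≡G with carry-in 0; given H=7, G=5 and digits 1,5,7 already taken and all letters distinct, that pins I to 8. So I=8.
Step 5. [col 2: Z + W ≡ H (mod 10)] W=6 is one option consistent with column 2 (Z + W ≡ H (mod 10), carry-in 1) — take it. So W=6.
Step 6. [col 2: Z + W ≡ H (mod 10)] column 2 reads Z+W+carry(1)=H with W=6, H=7; with digits 1,5,6,7,8 already taken and all letters distinct, the only value for Z is 0. So Z=0.
Step 7. [col 3: I + N ≡ Z (mod 10)] column 3: given I=8, Z=0, carry-in 0, and digits 0,1,5,6,7,8 already taken and all letters distinct, I+N≡Z (mod 10) forces N=2. So N=2.
Step 8. [col 4: Z + U ≡ G (mod 10)] column 4: given Z=0, G=5, carry-in 1, and digits 0,1,2,5,6,7,8 already taken and all letters distinct, Z+U≡G (mod 10) forces U=4. So U=4.
Step 9. [col 5: U + K ≡ F (mod 10)] in column 5 we have U+K≡F with carry-in 0; given U=4 and digits 0,1,2,4,5,6,7,8 already taken and all letters distinct, that pins K to 9. So K=9.
Step 10. [col 5: U + K ≡ F (mod 10)] in column 5 we have U+K≡F with carry-in 0; given U=4, K=9 and digits 0,1,2,4,5,6,7,8,9 already taken and all letters distinct, that pins F to 3, so F=3.

Answer: B=1, F=3, G=5, H=7, I=8, K=9, N=2, U=4, W=6, Z=0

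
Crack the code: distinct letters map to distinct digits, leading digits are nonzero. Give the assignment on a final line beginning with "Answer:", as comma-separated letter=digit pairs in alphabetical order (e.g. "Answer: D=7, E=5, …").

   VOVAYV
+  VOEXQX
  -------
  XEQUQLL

Step 1. [col 1: V + X ≡ L (mod 10)] X=1 is one option consistent with column 1 (V + X ≡ L (mod 10), carry-in 0) — take it, so X=1.
Step 2. [col 1: V + X ≡ L (mod 10)] no forcing yet in column 1 (carry-in 0); L=0 is free and consistent — try it, so L=0.
Step 3. [col 1: V + X ≡ L (mod 10)] column 1: given X=1, L=0, carry-in 0, and digits 0,1 already taken and all letters distinct, V+X≡L (mod 10) forces V=9, so V=9.
Step 4. [col 2: Y + Q ≡ L (mod 10)] no forcing yet in column 2 (carry-in 1); Q=5 is free and consistent — try it, so Q=5.
Step 5. [col 2: Y + Q ≡ L (mod 10)] from column 2 (Q=5, L=0, carry-in 1, digits 0,1,5,9 already taken and all letters distinct): Y must equal 4, so Y=4.
Step 6. [col 3: A + X ≡ Q (mod 10)] in column 3 we have A+X≡Q with carry-in 1; given X=1, Q=5 and digits 0,1,4,5,9 already taken and all letters distinct, that pins A to 3 ⇒ A=3.
Step 7. [col 4: V + E ≡ U (mod 10)] no forcing yet in column 4 (carry-in 0); U=7 is free and consistent — try it. So U=7.
Step 8. [col 4: V + E ≡ U (mod 10)] column 4 reads V+E+carry(0)=U with V=9, U=7; with digits 0,1,3,4,5,7,9 already taken and all letters distinct, the only value for E is 8. So E=8.
Step 9. [col 5: O + O ≡ Q (mod 10)] from column 5 (Q=5, carry-in 1, digits 0,1,3,4,5,7,8,9 already taken and all letters distinct): O must equal 2, so O=2.

Answer: A=3, E=8, L=0, O=2, Q=5, U=7, V=9, X=1, Y=4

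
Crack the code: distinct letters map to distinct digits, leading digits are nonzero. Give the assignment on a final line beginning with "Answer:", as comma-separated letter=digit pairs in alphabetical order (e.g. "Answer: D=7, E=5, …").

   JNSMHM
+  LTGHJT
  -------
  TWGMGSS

Step 1. [col 1: M + T ≡ S (mod 10)] column 1 (M + T ≡ S (mod 10), carry-in 0) doesn't pin S yet; pick S=6 and continue ⇒ S=6.
Step 2. [col 1: M + T ≡ S (mod 10)] column 1 (M + T ≡ S (mod 10), carry-in 0) doesn't pin M yet; pick M=5 and continue. So M=5.
Step 3. [col 1: M + T ≡ S (mod 10)] column 1 reads M+T+carry(0)=S with M=5, S=6; with digits 5,6 already taken and all letters distinct, the only value for T is 1. So T=1.
Step 4. [col 2: H + J ≡ S (mod 10)] several values work for J in column 2 (H + J ≡ S (mod 10), carry-in 0); try J=2, so J=2.
Step 5. [col 2: H + J ≡ S (mod 10)] from column 2 (J=2, S=6, carry-in 0, digits 1,2,5,6 already taken and all letters distinct): H must equal 4 ⇒ H=4.
Step 6. [col 3: M + H ≡ G (mod 10)] column 3: given M=5, H=4, carry-in 0, and digits 1,2,4,5,6 already taken and all letters distinct, M+H≡G (mod 10) forces G=9 ⇒ G=9.
Step 7. [col 5: N + T ≡ G (mod 10)] column 5 reads N+T+carry(1)=G with T=1, G=9; with digits 1,2,4,5,6,9 already taken and all letters distinct, the only value for N is 7, so N=7.
Step 8. [col 6: J + L ≡ W (mod 10)] column 6: given J=2, carry-in 0, and digits 1,2,4,5,6,7,9 already taken and all letters distinct, J+L≡W (mod 10) forces L=8. So L=8.
Step 9. [col 6: J + L ≡ W (mod 10)] from column 6 (J=2, L=8, carry-in 0, digits 1,2,4,5,6,7,8,9 already taken and all letters distinct): W must equal 0. So W=0.

Answer: G=9, H=4, J=2, L=8, M=5, N=7, S=6, T=1, W=0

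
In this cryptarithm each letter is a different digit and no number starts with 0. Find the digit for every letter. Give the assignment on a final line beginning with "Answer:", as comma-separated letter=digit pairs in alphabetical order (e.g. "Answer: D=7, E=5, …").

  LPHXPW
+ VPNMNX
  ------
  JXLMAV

Step 1. [col 1: W + X ≡ V (mod 10)] V=2 is one option consistent with column 1 (W + X ≡ V (mod 10), carry-in 0) — take it, so V=2.
Step 2. [col 1: W + X ≡ V (mod 10)] W=3 is one option consistent with column 1 (W + X ≡ V (mod 10), carry-in 0) — take it ⇒ W=3.
Step 3. [col 1: W + X ≡ V (mod 10)] from column 1 (W=3, V=2, carry-in 0, digits 2,3 already taken and all letters distinct): X must equal 9. So X=9.
Step 4. [col 2: P + N ≡ A (mod 10)] A=1 is one option consistent with column 2 (P + N ≡ A (mod 10), carry-in 1) — take it, so A=1.
Step 5. [col 2: P + N ≡ A (mod 10)] column 2 (P + N ≡ A (mod 10), carry-in 1) doesn't pin N yet; pick N=6 and continue ⇒ N=6.
Step 6. [col 2: P + N ≡ A (mod 10)] in column 2 we have P+N≡A with carry-in 1; given N=6, A=1 and digits 1,2,3,6,9 already taken and all letters distinct, that pins P to 4, so P=4.
Step 7. [col 3: X + M ≡ M (mod 10)] M=0 is one option consistent with column 3 (X + M ≡ M (mod 10), carry-in 1) — take it ⇒ M=0.
Step 8. [col 4: H + N ≡ L (mod 10)] in column 4 we have H+N≡L with carry-in 1; given N=6 and digits 0,1,2,3,4,6,9 already taken and all letters distinct, that pins L to 5 ⇒ L=5.
Step 9. [col 4: H + N ≡ L (mod 10)] from column 4 (N=6, L=5, carry-in 1, digits 0,1,2,3,4,5,6,9 already taken and all letters distinct): H must equal 8 ⇒ H=8.
Step 10. [col 6: L + V ≡ J (mod 10)] in column 6 we have L+V≡J with carry-in 0; given L=5, V=2 and digits 0,1,2,3,4,5,6,8,9 already taken and all letters distinct, that pins J to 7 ⇒ J=7.

Answer: A=1, H=8, J=7, L=5, M=0, N=6, P=4, V=2, W=3, X=9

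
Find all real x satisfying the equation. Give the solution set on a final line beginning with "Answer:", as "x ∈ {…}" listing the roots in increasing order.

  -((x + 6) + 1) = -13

Step 1. [-((x + 6) + 1) = -13] leading − — multiply by −1. So neg: (x + 6) + 1 = 13.
Step 2. [(x + 6) + 1 = 13] the outer +1 inverts by subtracting 1, so sub: x + 6 = 12.
Step 3. [x + 6 = 12] subtract 6: x sits inside (… + 6). So sub: x = 6.

Answer: x ∈ {6}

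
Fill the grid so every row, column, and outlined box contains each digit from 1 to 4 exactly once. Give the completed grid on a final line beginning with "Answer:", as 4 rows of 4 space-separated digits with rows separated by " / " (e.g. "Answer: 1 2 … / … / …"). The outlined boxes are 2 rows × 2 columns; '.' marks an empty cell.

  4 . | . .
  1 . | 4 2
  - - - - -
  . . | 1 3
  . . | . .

Step 1. [r1c2∈{2,3}] 2 has one home in row 1: r1c2 ⇒ r1c2=2.
Step 2. [r4c1∈{2,3}] across col 1, 3 lands solely at r4c1 ⇒ r4c1=3.
Step 3. [r3c2∈{4}] only 4 remains possible at r3c2, so r3c2=4.
Step 4. [r4c3∈{2}] r4c3 is down to just 2. So r4c3=2.
Step 5. [r1c4∈{1}] r1c4's peers cover all but 1, so r1c4=1.
Step 6. [r4c2∈{1}] r4c2 has the single candidate 1 ⇒ r4c2=1.
Step 7. [r3c1∈{2}] r3c1 is down to just 2 ⇒ r3c1=2.
Step 8. [r1c3∈{3}] nothing but 3 survives at r1c3. So r1c3=3.
Step 9. [r2c2∈{3}] r2c2 is down to just 3, so r2c2=3.
Step 10. [r4c4∈{4}] r4c4 has the single candidate 4, so r4c4=4.

Answer: 4 2 3 1 / 1 3 4 2 / 2 4 1 3 / 3 1 2 4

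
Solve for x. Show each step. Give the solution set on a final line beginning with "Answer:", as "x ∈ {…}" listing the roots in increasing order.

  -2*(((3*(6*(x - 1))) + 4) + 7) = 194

Step 1. [-2*(((3*(6*(x - 1))) + 4) + 7) = 194] LHS = -2·(…); ÷-2 both sides, so div: ((3*(6*(x - 1))) + 4) + 7 = -97.
Step 2. [((3*(6*(x - 1))) + 4) + 7 = -97] subtract 7: x sits inside (… + 7) ⇒ sub: (3*(6*(x - 1))) + 4 = -104.
Step 3. [(3*(6*(x - 1))) + 4 = -104] +4 is outermost — subtract 4 both sides. So sub: 3*(6*(x - 1)) = -108.
Step 4. [3*(6*(x - 1)) = -108] 3·(inner) — divide through by 3, so div: 6*(x - 1) = -36.
Step 5. [6*(x - 1) = -36] leading coefficient 6: divide by 6, so div: x - 1 = -6.
Step 6. [x - 1 = -6] the outer -1 inverts by adding 1, so sub: x = -5.

Answer: x ∈ {-5}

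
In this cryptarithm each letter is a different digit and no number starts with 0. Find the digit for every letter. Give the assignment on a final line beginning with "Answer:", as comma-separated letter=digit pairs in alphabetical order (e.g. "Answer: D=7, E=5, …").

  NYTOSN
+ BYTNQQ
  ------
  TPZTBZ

Step 1. [col 1: N + Q ≡ Z (mod 10)] several values work for Q in column 1 (N + Q ≡ Z (mod 10), carry-in 0); try Q=7 ⇒ Q=7.
Step 2. [col 1: N + Q ≡ Z (mod 10)] column 1 (N + Q ≡ Z (mod 10), carry-in 0) doesn't pin Z yet; pick Z=2 and continue ⇒ Z=2.
Step 3. [col 1: N + Q ≡ Z (mod 10)] in column 1 we have N+Q≡Z with carry-in 0; given Q=7, Z=2 and digits 2,7 already taken and all letters distinct, that pins N to 5. So N=5.
Step 4. [col 2: S + Q ≡ B (mod 10)] column 2 (S + Q ≡ B (mod 10), carry-in 1) doesn't pin S yet; pick S=3 and continue ⇒ S=3.
Step 5. [col 2: S + Q ≡ B (mod 10)] column 2: given S=3, Q=7, carry-in 1, and digits 2,3,5,7 already taken and all letters distinct, S+Q≡B (mod 10) forces B=1 ⇒ B=1.
Step 6. [col 3: O + N ≡ T (mod 10)] no forcing yet in column 3 (carry-in 1); T=6 is free and consistent — try it ⇒ T=6.
Step 7. [col 3: O + N ≡ T (mod 10)] column 3 reads O+N+carry(1)=T with N=5, T=6; with digits 1,2,3,5,6,7 already taken and all letters distinct, the only value for O is 0, so O=0.
Step 8. [col 5: Y + Y ≡ P (mod 10)] column 5: given nothing yet, carry-in 1, and digits 0,1,2,3,5,6,7 already taken and all letters distinct, Y+Y≡P (mod 10) forces P=9 ⇒ P=9.
Step 9. [col 5: Y + Y ≡ P (mod 10)] in column 5 we have Y+Y≡P with carry-in 1; given P=9 and digits 0,1,2,3,5,6,7,9 already taken and all letters distinct, that pins Y to 4, so Y=4.

Answer: B=1, N=5, O=0, P=9, Q=7, S=3, T=6, Y=4, Z=2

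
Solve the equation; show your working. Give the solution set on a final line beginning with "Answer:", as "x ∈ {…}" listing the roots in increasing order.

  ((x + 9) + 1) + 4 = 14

Step 1. [((x + 9) + 1) + 4 = 14] 4 comes off first (subtract 4). So sub: (x + 9) + 1 = 10.
Step 2. [(x + 9) + 1 = 10] +1 is outermost — subtract 1 both sides ⇒ sub: x + 9 = 9.
Step 3. [x + 9 = 9] 9 comes off first (subtract 9) ⇒ sub: x = 0.

Answer: x ∈ {0}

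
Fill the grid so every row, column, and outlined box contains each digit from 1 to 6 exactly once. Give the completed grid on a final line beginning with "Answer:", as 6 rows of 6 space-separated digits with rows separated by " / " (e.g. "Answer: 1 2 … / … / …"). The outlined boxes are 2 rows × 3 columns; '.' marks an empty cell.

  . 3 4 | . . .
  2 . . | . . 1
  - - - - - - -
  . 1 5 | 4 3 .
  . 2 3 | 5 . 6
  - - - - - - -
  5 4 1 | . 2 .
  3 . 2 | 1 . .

Step 1. [r2c3∈{6}] nothing but 6 survives at r2c3. So r2c3=6.
Step 2. [r5c4∈{3,6}] r5c4 is the only open cell in row 5 admitting 6. So r5c4=6.
Step 3. [r6c6∈{4,5}] 4 has one home in col 6: r6c6. So r6c6=4.
Step 4. [r1c6∈{2,5}] in col 6, 5 fits only at r1c6. So r1c6=5.
Step 5. [r1c4∈{2}] nothing but 2 survives at r1c4. So r1c4=2.
Step 6. [r4c1∈{4}] r4c1 is down to just 4 ⇒ r4c1=4.
Step 7. [r3c6∈{2}] r3c6's peers cover all but 2. So r3c6=2.
Step 8. [r2c4∈{3}] nothing but 3 survives at r2c4 ⇒ r2c4=3.
Step 9. [r4c5∈{1}] r4c5 has the single candidate 1 ⇒ r4c5=1.
Step 10. [r2c2∈{5}] r2c2 is down to just 5 ⇒ r2c2=5.
Step 11. [r1c5∈{6}] r1c5's peers cover all but 6. So r1c5=6.
Step 12. [r2c5∈{4}] r2c5 has the single candidate 4. So r2c5=4.
Step 13. [r1c1∈{1}] r1c1 is down to just 1 ⇒ r1c1=1.
Step 14. [r6c5∈{5}] r6c5's peers cover all but 5. So r6c5=5.
Step 15. [r5c6∈{3}] only 3 remains possible at r5c6 ⇒ r5c6=3.
Step 16. [r6c2∈{6}] nothing but 6 survives at r6c2. So r6c2=6.
Step 17. [r3c1∈{6}] r3c1's peers cover all but 6. So r3c1=6.

Answer: 1 3 4 2 6 5 / 2 5 6 3 4 1 / 6 1 5 4 3 2 / 4 2 3 5 1 6 / 5 4 1 6 2 3 / 3 6 2 1 5 4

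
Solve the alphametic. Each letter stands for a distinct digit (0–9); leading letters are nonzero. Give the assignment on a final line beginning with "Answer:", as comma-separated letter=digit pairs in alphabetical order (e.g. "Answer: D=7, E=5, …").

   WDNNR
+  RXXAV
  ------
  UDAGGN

Step 1. [U] the sum has 6 digits but both addends have 5; that extra leading digit U is the final carry, namely 1, so U=1.
Step 2. [col 1: R + V ≡ N (mod 10)] column 1 (R + V ≡ N (mod 10), carry-in 0) doesn't pin N yet; pick N=5 and continue, so N=5.
Step 3. [col 1: R + V ≡ N (mod 10)] column 1 (R + V ≡ N (mod 10), carry-in 0) doesn't pin V yet; pick V=2 and continue. So V=2.
Step 4. [col 1: R + V ≡ N (mod 10)] column 1 reads R+V+carry(0)=N with V=2, N=5; with digits 1,2,5 already taken and all letters distinct, the only value for R is 3 ⇒ R=3.
Step 5. [col 2: N + A ≡ G (mod 10)] no forcing yet in column 2 (carry-in 0); A=9 is free and consistent — try it ⇒ A=9.
Step 6. [col 2: N + A ≡ G (mod 10)] from column 2 (N=5, A=9, carry-in 0, digits 1,2,3,5,9 already taken and all letters distinct): G must equal 4, so G=4.
Step 7. [col 3: N + X ≡ G (mod 10)] from column 3 (N=5, G=4, carry-in 1, digits 1,2,3,4,5,9 already taken and all letters distinct): X must equal 8 ⇒ X=8.
Step 8. [col 4: D + X ≡ A (mod 10)] in column 4 we have D+X≡A with carry-in 1; given X=8, A=9 and digits 1,2,3,4,5,8,9 already taken and all letters distinct, that pins D to 0. So D=0.
Step 9. [col 5: W + R ≡ D (mod 10)] from column 5 (R=3, D=0, carry-in 0, digits 0,1,2,3,4,5,8,9 already taken and all letters distinct): W must equal 7. So W=7.

Answer: A=9, D=0, G=4, N=5, R=3, U=1, V=2, W=7, X=8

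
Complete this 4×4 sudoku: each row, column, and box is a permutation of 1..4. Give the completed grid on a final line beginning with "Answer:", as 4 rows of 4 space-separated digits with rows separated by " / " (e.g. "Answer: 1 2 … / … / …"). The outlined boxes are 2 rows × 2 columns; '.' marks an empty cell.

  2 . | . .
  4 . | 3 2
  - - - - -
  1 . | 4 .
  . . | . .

Step 1. [r4c1∈{3}] r4c1 has the single candidate 3, so r4c1=3.
Step 2. [r1c3∈{1}] nothing but 1 survives at r1c3, so r1c3=1.
Step 3. [r3c2∈{2}] r3c2 has the single candidate 2 ⇒ r3c2=2.
Step 4. [r4c4∈{1}] r4c4 is down to just 1, so r4c4=1.
Step 5. [r1c2∈{3}] r1c2 is down to just 3, so r1c2=3.
Step 6. [r4c2∈{4}] r4c2 is down to just 4, so r4c2=4.
Step 7. [r2c2∈{1}] only 1 remains possible at r2c2, so r2c2=1.
Step 8. [r4c3∈{2}] r4c3's peers cover all but 2. So r4c3=2.
Step 9. [r1c4∈{4}] r1c4 has the single candidate 4 ⇒ r1c4=4.
Step 10. [r3c4∈{3}] only 3 remains possible at r3c4 ⇒ r3c4=3.

Answer: 2 3 1 4 / 4 1 3 2 / 1 2 4 3 / 3 4 2 1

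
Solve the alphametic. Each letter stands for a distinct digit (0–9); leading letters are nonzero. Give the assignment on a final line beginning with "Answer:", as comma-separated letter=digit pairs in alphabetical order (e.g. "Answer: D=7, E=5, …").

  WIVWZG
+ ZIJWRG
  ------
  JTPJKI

Step 1. [col 1: G + G ≡ I (mod 10)] column 1 (G + G ≡ I (mod 10), carry-in 0) doesn't pin G yet; pick G=9 and continue. So G=9.
Step 2. [col 1: G + G ≡ I (mod 10)] from column 1 (G=9, carry-in 0, digits 9 already taken and all letters distinct): I must equal 8 ⇒ I=8.
Step 3. [col 2: Z + R ≡ K (mod 10)] several values work for R in column 2 (Z + R ≡ K (mod 10), carry-in 1); try R=3. So R=3.
Step 4. [col 2: Z + R ≡ K (mod 10)] no forcing yet in column 2 (carry-in 1); K=5 is free and consistent — try it ⇒ K=5.
Step 5. [col 2: Z + R ≡ K (mod 10)] in column 2 we have Z+R≡K with carry-in 1; given R=3, K=5 and digits 3,5,8,9 already taken and all letters distinct, that pins Z to 1. So Z=1.
Step 6. [col 3: W + W ≡ J (mod 10)] no forcing yet in column 3 (carry-in 0); J=4 is free and consistent — try it ⇒ J=4.
Step 7. [col 3: W + W ≡ J (mod 10)] no forcing yet in column 3 (carry-in 0); W=2 is free and consistent — try it ⇒ W=2.
Step 8. [col 4: V + J ≡ P (mod 10)] in column 4 we have V+J≡P with carry-in 0; given J=4 and digits 1,2,3,4,5,8,9 already taken and all letters distinct, that pins P to 0. So P=0.
Step 9. [col 4: V + J ≡ P (mod 10)] from column 4 (J=4, P=0, carry-in 0, digits 0,1,2,3,4,5,8,9 already taken and all letters distinct): V must equal 6 ⇒ V=6.
Step 10. [col 5: I + I ≡ T (mod 10)] in column 5 we have I+I≡T with carry-in 1; given I=8 and digits 0,1,2,3,4,5,6,8,9 already taken and all letters distinct, that pins T to 7, so T=7.

Answer: G=9, I=8, J=4, K=5, P=0, R=3, T=7, V=6, W=2, Z=1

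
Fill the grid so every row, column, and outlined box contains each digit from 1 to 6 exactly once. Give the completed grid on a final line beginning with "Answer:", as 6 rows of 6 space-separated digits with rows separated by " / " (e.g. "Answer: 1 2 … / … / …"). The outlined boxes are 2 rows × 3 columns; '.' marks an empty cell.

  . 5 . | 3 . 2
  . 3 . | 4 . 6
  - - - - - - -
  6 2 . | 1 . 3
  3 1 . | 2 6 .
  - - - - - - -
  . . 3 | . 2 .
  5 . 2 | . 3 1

Step 1. [r2c3∈{1}] r2c3 is down to just 1 ⇒ r2c3=1.
Step 2. [r5c6∈{4,5}] box 6 places 4 nowhere but r5c6 ⇒ r5c6=4.
Step 3. [r4c3∈{4,5}] r4c3 is the only open cell in row 4 admitting 4. So r4c3=4.
Step 4. [r6c4∈{6}] nothing but 6 survives at r6c4. So r6c4=6.
Step 5. [r4c6∈{5}] r4c6's peers cover all but 5, so r4c6=5.
Step 6. [r2c5∈{5}] r2c5 has the single candidate 5, so r2c5=5.
Step 7. [r1c5∈{1}] only 1 remains possible at r1c5, so r1c5=1.
Step 8. [r2c1∈{2}] only 2 remains possible at r2c1, so r2c1=2.
Step 9. [r1c1∈{4}] only 4 remains possible at r1c1, so r1c1=4.
Step 10. [r5c1∈{1}] r5c1's peers cover all but 1. So r5c1=1.
Step 11. [r3c5∈{4}] r3c5's peers cover all but 4 ⇒ r3c5=4.
Step 12. [r3c3∈{5}] r3c3's peers cover all but 5, so r3c3=5.
Step 13. [r5c4∈{5}] r5c4 has the single candidate 5, so r5c4=5.
Step 14. [r1c3∈{6}] r1c3 has the single candidate 6, so r1c3=6.
Step 15. [r6c2∈{4}] nothing but 4 survives at r6c2, so r6c2=4.
Step 16. [r5c2∈{6}] only 6 remains possible at r5c2 ⇒ r5c2=6.

Answer: 4 5 6 3 1 2 / 2 3 1 4 5 6 / 6 2 5 1 4 3 / 3 1 4 2 6 5 / 1 6 3 5 2 4 / 5 4 2 6 3 1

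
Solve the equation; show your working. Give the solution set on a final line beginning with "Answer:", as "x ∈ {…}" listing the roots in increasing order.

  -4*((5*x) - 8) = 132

Step 1. [-4*((5*x) - 8) = 132] leading coefficient -4: divide by -4, so div: (5*x) - 8 = -33.
Step 2. [(5*x) - 8 = -33] -8 is outermost — add 8 both sides, so sub: 5*x = -25.
Step 3. [5*x = -25] divide by the outer 5. So div: x = -5.

Answer: x ∈ {-5}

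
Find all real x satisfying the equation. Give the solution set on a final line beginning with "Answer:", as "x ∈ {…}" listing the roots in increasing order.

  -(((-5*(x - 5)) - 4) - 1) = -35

Step 1. [-(((-5*(x - 5)) - 4) - 1) = -35] leading − — multiply by −1. So neg: ((-5*(x - 5)) - 4) - 1 = 35.
Step 2. [((-5*(x - 5)) - 4) - 1 = 35] the outer -1 inverts by adding 1, so sub: (-5*(x - 5)) - 4 = 36.
Step 3. [(-5*(x - 5)) - 4 = 36] 4 comes off first (add 4), so sub: -5*(x - 5) = 40.
Step 4. [-5*(x - 5) = 40] -5·(inner) — divide through by -5. So div: x - 5 = -8.
Step 5. [x - 5 = -8] the outer -5 inverts by adding 5. So sub: x = -3.

Answer: x ∈ {-3}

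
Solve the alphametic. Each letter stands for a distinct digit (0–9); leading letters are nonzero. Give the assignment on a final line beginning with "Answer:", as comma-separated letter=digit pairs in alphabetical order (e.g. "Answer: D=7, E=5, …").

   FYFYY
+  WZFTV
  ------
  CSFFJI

Step 1. [col 1: Y + V ≡ I (mod 10)] several values work for Y in column 1 (Y + V ≡ I (mod 10), carry-in 0); try Y=2. So Y=2.
Step 2. [col 1: Y + V ≡ I (mod 10)] several values work for I in column 1 (Y + V ≡ I (mod 10), carry-in 0); try I=7, so I=7.
Step 3. [C] C is the leading digit of a 6-digit sum of two 5-digit numbers; the final carry is exactly 1. So C=1.
Step 4. [col 1: Y + V ≡ I (mod 10)] column 1: given Y=2, I=7, carry-in 0, and digits 1,2,7 already taken and all letters distinct, Y+V≡I (mod 10) forces V=5 ⇒ V=5.
Step 5. [col 2: Y + T ≡ J (mod 10)] no forcing yet in column 2 (carry-in 0); J=0 is free and consistent — try it. So J=0.
Step 6. [col 2: Y + T ≡ J (mod 10)] from column 2 (Y=2, J=0, carry-in 0, digits 0,1,2,5,7 already taken and all letters distinct): T must equal 8. So T=8.
Step 7. [col 3: F + F ≡ F (mod 10)] column 3 reads F+F+carry(1)=F with nothing yet; with digits 0,1,2,5,7,8 already taken and all letters distinct, the only value for F is 9. So F=9.
Step 8. [col 4: Y + Z ≡ F (mod 10)] column 4 reads Y+Z+carry(1)=F with Y=2, F=9; with digits 0,1,2,5,7,8,9 already taken and all letters distinct, the only value for Z is 6. So Z=6.
Step 9. [col 5: F + W ≡ S (mod 10)] in column 5 we have F+W≡S with carry-in 0; given F=9 and digits 0,1,2,5,6,7,8,9 already taken and all letters distinct, that pins W to 4. So W=4.
Step 10. [col 5: F + W ≡ S (mod 10)] in column 5 we have F+W≡S with carry-in 0; given F=9, W=4 and digits 0,1,2,4,5,6,7,8,9 already taken and all letters distinct, that pins S to 3, so S=3.

Answer: C=1, F=9, I=7, J=0, S=3, T=8, V=5, W=4, Y=2, Z=6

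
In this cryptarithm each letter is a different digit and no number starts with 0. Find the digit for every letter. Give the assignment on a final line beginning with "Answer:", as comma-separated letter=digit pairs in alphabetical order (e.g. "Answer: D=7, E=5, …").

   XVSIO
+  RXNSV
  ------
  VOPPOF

Step 1. [col 1: O + V ≡ F (mod 10)] several values work for V in column 1 (O + V ≡ F (mod 10), carry-in 0); try V=1. So V=1.
Step 2. [col 1: O + V ≡ F (mod 10)] no forcing yet in column 1 (carry-in 0); F=4 is free and consistent — try it ⇒ F=4.
Step 3. [col 1: O + V ≡ F (mod 10)] in column 1 we have O+V≡F with carry-in 0; given V=1, F=4 and digits 1,4 already taken and all letters distinct, that pins O to 3, so O=3.
Step 4. [col 2: I + S ≡ O (mod 10)] S=6 is one option consistent with column 2 (I + S ≡ O (mod 10), carry-in 0) — take it ⇒ S=6.
Step 5. [col 2: I + S ≡ O (mod 10)] in column 2 we have I+S≡O with carry-in 0; given S=6, O=3 and digits 1,3,4,6 already taken and all letters distinct, that pins I to 7 ⇒ I=7.
Step 6. [col 3: S + N ≡ P (mod 10)] column 3 (S + N ≡ P (mod 10), carry-in 1) doesn't pin P yet; pick P=9 and continue, so P=9.
Step 7. [col 3: S + N ≡ P (mod 10)] column 3: given S=6, P=9, carry-in 1, and digits 1,3,4,6,7,9 already taken and all letters distinct, S+N≡P (mod 10) forces N=2, so N=2.
Step 8. [col 4: V + X ≡ P (mod 10)] in column 4 we have V+X≡P with carry-in 0; given V=1, P=9 and digits 1,2,3,4,6,7,9 already taken and all letters distinct, that pins X to 8 ⇒ X=8.
Step 9. [col 5: X + R ≡ O (mod 10)] column 5: given X=8, O=3, carry-in 0, and digits 1,2,3,4,6,7,8,9 already taken and all letters distinct, X+R≡O (mod 10) forces R=5. So R=5.

Answer: F=4, I=7, N=2, O=3, P=9, R=5, S=6, V=1, X=8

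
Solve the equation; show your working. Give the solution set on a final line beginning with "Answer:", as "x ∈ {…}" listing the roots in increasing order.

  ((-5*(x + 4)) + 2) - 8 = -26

Step 1. [((-5*(x + 4)) + 2) - 8 = -26] -8 is outermost — add 8 both sides ⇒ sub: (-5*(x + 4)) + 2 = -18.
Step 2. [(-5*(x + 4)) + 2 = -18] peel the +2: subtract 2 from each side ⇒ sub: -5*(x + 4) = -20.
Step 3. [-5*(x + 4) = -20] -5 out front; divide by -5, so div: x + 4 = 4.
Step 4. [x + 4 = 4] 4 comes off first (subtract 4) ⇒ sub: x = 0.

Answer: x ∈ {0}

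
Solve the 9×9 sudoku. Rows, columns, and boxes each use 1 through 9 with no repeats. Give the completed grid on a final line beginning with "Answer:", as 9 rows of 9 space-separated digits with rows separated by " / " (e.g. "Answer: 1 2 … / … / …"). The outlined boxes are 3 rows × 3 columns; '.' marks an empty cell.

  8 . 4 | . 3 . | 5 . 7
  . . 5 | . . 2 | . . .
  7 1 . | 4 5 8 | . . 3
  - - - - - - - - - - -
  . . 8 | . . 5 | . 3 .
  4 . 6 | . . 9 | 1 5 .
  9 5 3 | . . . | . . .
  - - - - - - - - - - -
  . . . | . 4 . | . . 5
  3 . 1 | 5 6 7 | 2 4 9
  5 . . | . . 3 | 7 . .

Step 1. [r2c1∈{6}] r2c1 has the single candidate 6. So r2c1=6.
Step 2. [r7c6∈{1}] r7c6 is down to just 1 ⇒ r7c6=1.
Step 3. [r7c1∈{2}] r7c1 has the single candidate 2 ⇒ r7c1=2.
Step 4. [r9c3∈{9}] only 9 remains possible at r9c3, so r9c3=9.
Step 5. [r2c5∈{1,7,9}] col 5 places 9 nowhere but r2c5, so r2c5=9.
Step 6. [r6c8∈{2,6,7,8}] across col 8, 7 lands solely at r6c8, so r6c8=7.
Step 7. [r6c6∈{4,6}] 4 has one home in col 6: r6c6. So r6c6=4.
Step 8. [r2c4∈{1,7}] across row 2, 7 lands solely at r2c4, so r2c4=7.
Step 9. [r1c4∈{1,6}] in box 2, 1 fits only at r1c4 ⇒ r1c4=1.
Step 10. [r4c7∈{4,6,9}] r4c7 is the only open cell in row 4 admitting 9, so r4c7=9.
Step 11. [r3c7∈{6}] only 6 remains possible at r3c7. So r3c7=6.
Step 12. [r6c7∈{8}] r6c7 has the single candidate 8, so r6c7=8.
Step 13. [r5c9∈{2}] r5c9's peers cover all but 2 ⇒ r5c9=2.
Step 14. [r4c2∈{2,7}] across box 4, 2 lands solely at r4c2, so r4c2=2.
Step 15. [r6c9∈{6}] only 6 remains possible at r6c9, so r6c9=6.
Step 16. [r6c4∈{2}] r6c4 is down to just 2. So r6c4=2.
Step 17. [r9c4∈{8}] r9c4's peers cover all but 8 ⇒ r9c4=8.
Step 18. [r2c9∈{1,4,8}] in col 9, 8 fits only at r2c9. So r2c9=8.
Step 19. [r7c8∈{6,8}] in col 8, 8 fits only at r7c8. So r7c8=8.
Step 20. [r7c2∈{6,7}] in row 7, 6 fits only at r7c2. So r7c2=6.
Step 21. [r4c5∈{1,7}] in row 4, 7 fits only at r4c5 ⇒ r4c5=7.
Step 22. [r3c8∈{2,9}] 9 has one home in row 3: r3c8, so r3c8=9.
Step 23. [r9c8∈{1,6}] 6 has one home in row 9: r9c8 ⇒ r9c8=6.
Step 24. [r5c4∈{3}] r5c4 is down to just 3. So r5c4=3.
Step 25. [r3c3∈{2}] only 2 remains possible at r3c3, so r3c3=2.
Step 26. [r7c3∈{7}] r7c3's peers cover all but 7 ⇒ r7c3=7.
Step 27. [r9c2∈{4}] nothing but 4 survives at r9c2, so r9c2=4.
Step 28. [r7c4∈{9}] r7c4 is down to just 9. So r7c4=9.
Step 29. [r4c1∈{1}] only 1 remains possible at r4c1, so r4c1=1.
Step 30. [r1c2∈{9}] only 9 remains possible at r1c2. So r1c2=9.
Step 31. [r7c7∈{3}] only 3 remains possible at r7c7 ⇒ r7c7=3.
Step 32. [r5c2∈{7}] r5c2 has the single candidate 7 ⇒ r5c2=7.
Step 33. [r4c9∈{4}] r4c9 has the single candidate 4. So r4c9=4.
Step 34. [r4c4∈{6}] r4c4 is down to just 6. So r4c4=6.
Step 35. [r2c7∈{4}] nothing but 4 survives at r2c7. So r2c7=4.
Step 36. [r8c2∈{8}] r8c2 is down to just 8, so r8c2=8.
Step 37. [r9c9∈{1}] r9c9 has the single candidate 1 ⇒ r9c9=1.
Step 38. [r1c6∈{6}] nothing but 6 survives at r1c6, so r1c6=6.
Step 39. [r2c2∈{3}] r2c2 is down to just 3 ⇒ r2c2=3.
Step 40. [r5c5∈{8}] r5c5's peers cover all but 8, so r5c5=8.
Step 41. [r2c8∈{1}] nothing but 1 survives at r2c8, so r2c8=1.
Step 42. [r9c5∈{2}] r9c5's peers cover all but 2, so r9c5=2.
Step 43. [r6c5∈{1}] r6c5 has the single candidate 1, so r6c5=1.
Step 44. [r1c8∈{2}] r1c8's peers cover all but 2. So r1c8=2.

Answer: 8 9 4 1 3 6 5 2 7 / 6 3 5 7 9 2 4 1 8 / 7 1 2 4 5 8 6 9 3 / 1 2 8 6 7 5 9 3 4 / 4 7 6 3 8 9 1 5 2 / 9 5 3 2 1 4 8 7 6 / 2 6 7 9 4 1 3 8 5 / 3 8 1 5 6 7 2 4 9 / 5 4 9 8 2 3 7 6 1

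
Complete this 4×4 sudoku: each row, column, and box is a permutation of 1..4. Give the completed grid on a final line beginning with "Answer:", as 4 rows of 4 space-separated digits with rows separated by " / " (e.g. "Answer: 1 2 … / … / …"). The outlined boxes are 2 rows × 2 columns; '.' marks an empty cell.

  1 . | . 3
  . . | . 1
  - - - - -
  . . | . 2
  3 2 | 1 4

Step 1. [r1c2∈{4}] only 4 remains possible at r1c2 ⇒ r1c2=4.
Step 2. [r2c1∈{2}] only 2 remains possible at r2c1. So r2c1=2.
Step 3. [r2c2∈{3}] only 3 remains possible at r2c2, so r2c2=3.
Step 4. [r3c1∈{4}] r3c1's peers cover all but 4. So r3c1=4.
Step 5. [r2c3∈{4}] nothing but 4 survives at r2c3. So r2c3=4.
Step 6. [r3c3∈{3}] r3c3's peers cover all but 3. So r3c3=3.
Step 7. [r3c2∈{1}] r3c2 has the single candidate 1, so r3c2=1.
Step 8. [r1c3∈{2}] r1c3's peers cover all but 2, so r1c3=2.

Answer: 1 4 2 3 / 2 3 4 1 / 4 1 3 2 / 3 2 1 4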